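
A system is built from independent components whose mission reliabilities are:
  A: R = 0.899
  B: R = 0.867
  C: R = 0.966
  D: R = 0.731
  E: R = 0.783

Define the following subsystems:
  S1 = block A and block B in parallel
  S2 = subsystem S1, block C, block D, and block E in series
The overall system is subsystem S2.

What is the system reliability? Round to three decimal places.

0.545

Parallel (A and B): 1 − (1 − 0.89900)(1 − 0.86700) = 0.98657
Series ([0.98657], C, D, and E): 0.98657 × 0.96600 × 0.73100 × 0.78300 = 0.545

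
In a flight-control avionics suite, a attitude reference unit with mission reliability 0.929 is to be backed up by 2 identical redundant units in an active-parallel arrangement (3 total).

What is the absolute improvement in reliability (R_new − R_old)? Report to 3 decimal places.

0.071

R_before = 0.929
R_after = 1 − (1 − 0.929)^3 = 1.000
ΔR = 1.000 − 0.929 = 0.071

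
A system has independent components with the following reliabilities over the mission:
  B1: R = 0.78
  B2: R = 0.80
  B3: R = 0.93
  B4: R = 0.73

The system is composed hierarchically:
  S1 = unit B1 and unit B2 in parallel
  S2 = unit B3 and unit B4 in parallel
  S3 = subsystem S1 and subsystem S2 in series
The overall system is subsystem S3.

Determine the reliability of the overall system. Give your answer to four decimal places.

0.9379

Parallel (B1 and B2): 1 − (1 − 0.780000)(1 − 0.800000) = 0.956000
Parallel (B3 and B4): 1 − (1 − 0.930000)(1 − 0.730000) = 0.981100
Series ([0.956000] and [0.981100]): 0.956000 × 0.981100 = 0.9379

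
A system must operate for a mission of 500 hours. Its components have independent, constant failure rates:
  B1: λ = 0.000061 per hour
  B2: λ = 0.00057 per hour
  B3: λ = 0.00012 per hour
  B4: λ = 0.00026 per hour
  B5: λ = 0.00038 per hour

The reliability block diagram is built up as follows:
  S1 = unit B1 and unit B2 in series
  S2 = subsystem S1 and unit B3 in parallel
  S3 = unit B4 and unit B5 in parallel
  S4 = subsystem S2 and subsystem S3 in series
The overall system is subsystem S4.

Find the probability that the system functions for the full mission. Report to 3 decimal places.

0.963

R(B1) = exp(−0.000061 × 500) = 0.96996
R(B2) = exp(−0.00057 × 500) = 0.75201
R(B3) = exp(−0.00012 × 500) = 0.94176
R(B4) = exp(−0.00026 × 500) = 0.87810
R(B5) = exp(−0.00038 × 500) = 0.82696
Series (B1 and B2): 0.96996 × 0.75201 = 0.72942
Parallel ([0.72942] and B3): 1 − (1 − 0.72942)(1 − 0.94176) = 0.98424
Parallel (B4 and B5): 1 − (1 − 0.87810)(1 − 0.82696) = 0.97891
Series ([0.98424] and [0.97891]): 0.98424 × 0.97891 = 0.963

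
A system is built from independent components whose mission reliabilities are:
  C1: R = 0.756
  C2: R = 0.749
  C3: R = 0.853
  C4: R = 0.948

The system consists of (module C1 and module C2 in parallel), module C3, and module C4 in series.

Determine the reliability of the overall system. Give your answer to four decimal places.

0.7591

Parallel (C1 and C2): 1 − (1 − 0.756000)(1 − 0.749000) = 0.938756
Series ([0.938756], C3, and C4): 0.938756 × 0.853000 × 0.948000 = 0.7591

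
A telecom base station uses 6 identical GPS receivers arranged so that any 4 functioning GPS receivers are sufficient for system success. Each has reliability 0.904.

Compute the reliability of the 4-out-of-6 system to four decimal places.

R = Σ_{i=4}^{6} C(6,i) p^i (1−p)^{6−i} with p = 0.904
C(6,4)·0.904^4·0.096^2 = 0.092322
C(6,5)·0.904^5·0.096^1 = 0.347748
C(6,6)·0.904^6·0.096^0 = 0.545771
Sum = 0.9858

0.9858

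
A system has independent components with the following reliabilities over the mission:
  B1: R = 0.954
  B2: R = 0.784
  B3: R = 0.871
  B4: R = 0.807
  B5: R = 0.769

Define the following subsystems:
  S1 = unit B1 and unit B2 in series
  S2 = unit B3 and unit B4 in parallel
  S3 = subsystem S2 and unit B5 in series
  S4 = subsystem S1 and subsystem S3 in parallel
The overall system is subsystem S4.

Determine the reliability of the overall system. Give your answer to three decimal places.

0.937

Series (B1 and B2): 0.95400 × 0.78400 = 0.74794
Parallel (B3 and B4): 1 − (1 − 0.87100)(1 − 0.80700) = 0.97510
Series ([0.97510] and B5): 0.97510 × 0.76900 = 0.74985
Parallel ([0.74794] and [0.74985]): 1 − (1 − 0.74794)(1 − 0.74985) = 0.937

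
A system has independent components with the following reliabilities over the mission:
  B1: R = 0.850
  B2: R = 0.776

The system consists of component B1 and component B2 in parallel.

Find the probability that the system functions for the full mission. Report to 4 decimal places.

0.9664

Parallel (B1 and B2): 1 − (1 − 0.850000)(1 − 0.776000) = 0.9664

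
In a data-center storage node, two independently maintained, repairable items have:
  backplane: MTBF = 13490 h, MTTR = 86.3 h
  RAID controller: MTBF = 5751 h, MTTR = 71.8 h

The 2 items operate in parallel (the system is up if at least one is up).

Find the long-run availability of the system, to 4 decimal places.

A(backplane) = MTBF/(MTBF+MTTR) = 13490/(13490+86.3) = 0.993643
A(RAID controller) = MTBF/(MTBF+MTTR) = 5751/(5751+71.8) = 0.987669
Parallel availability: 1 − (1 − 0.993643)(1 − 0.987669) = 0.9999

0.9999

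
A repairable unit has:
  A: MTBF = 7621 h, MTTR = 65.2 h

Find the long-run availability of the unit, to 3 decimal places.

0.992

A(A) = MTBF/(MTBF+MTTR) = 7621/(7621+65.2) = 0.992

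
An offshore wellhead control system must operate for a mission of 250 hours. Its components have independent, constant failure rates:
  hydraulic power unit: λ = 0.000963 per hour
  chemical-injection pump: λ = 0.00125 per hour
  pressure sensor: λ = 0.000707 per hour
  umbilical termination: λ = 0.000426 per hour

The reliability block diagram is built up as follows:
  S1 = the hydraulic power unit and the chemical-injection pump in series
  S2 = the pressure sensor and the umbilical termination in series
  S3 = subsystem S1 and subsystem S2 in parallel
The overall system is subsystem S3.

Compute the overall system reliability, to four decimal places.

0.8952

R(hydraulic power unit) = exp(−0.000963 × 250) = 0.786038
R(chemical-injection pump) = exp(−0.00125 × 250) = 0.731616
R(pressure sensor) = exp(−0.000707 × 250) = 0.837989
R(umbilical termination) = exp(−0.000426 × 250) = 0.898975
Series (hydraulic power unit and chemical-injection pump): 0.786038 × 0.731616 = 0.575078
Series (pressure sensor and umbilical termination): 0.837989 × 0.898975 = 0.753331
Parallel ([0.575078] and [0.753331]): 1 − (1 − 0.575078)(1 − 0.753331) = 0.8952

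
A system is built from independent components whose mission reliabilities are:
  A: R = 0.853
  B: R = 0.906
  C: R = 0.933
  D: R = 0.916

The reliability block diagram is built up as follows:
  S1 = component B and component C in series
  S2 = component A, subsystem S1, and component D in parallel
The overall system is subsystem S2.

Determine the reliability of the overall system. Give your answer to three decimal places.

Series (B and C): 0.90600 × 0.93300 = 0.84530
Parallel (A, [0.84530], and D): 1 − (1 − 0.85300)(1 − 0.84530)(1 − 0.91600) = 0.998

0.998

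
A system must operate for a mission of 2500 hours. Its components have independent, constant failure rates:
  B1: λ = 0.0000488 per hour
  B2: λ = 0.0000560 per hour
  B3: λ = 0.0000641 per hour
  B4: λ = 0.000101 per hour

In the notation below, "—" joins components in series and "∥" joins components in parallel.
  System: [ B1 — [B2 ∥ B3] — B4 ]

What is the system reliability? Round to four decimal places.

R(B1) = exp(−0.0000488 × 2500) = 0.885148
R(B2) = exp(−0.0000560 × 2500) = 0.869358
R(B3) = exp(−0.0000641 × 2500) = 0.851931
R(B4) = exp(−0.000101 × 2500) = 0.776856
Parallel (B2 and B3): 1 − (1 − 0.869358)(1 − 0.851931) = 0.980656
Series (B1, [0.980656], and B4): 0.885148 × 0.980656 × 0.776856 = 0.6743

0.6743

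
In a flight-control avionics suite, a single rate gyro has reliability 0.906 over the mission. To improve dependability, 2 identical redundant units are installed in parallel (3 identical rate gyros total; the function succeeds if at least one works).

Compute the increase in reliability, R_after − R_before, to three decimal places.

R_before = 0.906
R_after = 1 − (1 − 0.906)^3 = 0.999
ΔR = 0.999 − 0.906 = 0.093

0.093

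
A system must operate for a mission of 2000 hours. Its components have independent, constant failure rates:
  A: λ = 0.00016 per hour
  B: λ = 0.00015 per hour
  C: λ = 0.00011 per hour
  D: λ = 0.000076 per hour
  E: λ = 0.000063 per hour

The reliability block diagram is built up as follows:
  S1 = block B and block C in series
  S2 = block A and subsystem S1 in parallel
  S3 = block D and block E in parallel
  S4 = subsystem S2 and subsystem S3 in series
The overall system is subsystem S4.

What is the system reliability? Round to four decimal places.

0.8741

R(A) = exp(−0.00016 × 2000) = 0.726149
R(B) = exp(−0.00015 × 2000) = 0.740818
R(C) = exp(−0.00011 × 2000) = 0.802519
R(D) = exp(−0.000076 × 2000) = 0.858988
R(E) = exp(−0.000063 × 2000) = 0.881615
Series (B and C): 0.740818 × 0.802519 = 0.594521
Parallel (A and [0.594521]): 1 − (1 − 0.726149)(1 − 0.594521) = 0.888959
Parallel (D and E): 1 − (1 − 0.858988)(1 − 0.881615) = 0.983306
Series ([0.888959] and [0.983306]): 0.888959 × 0.983306 = 0.8741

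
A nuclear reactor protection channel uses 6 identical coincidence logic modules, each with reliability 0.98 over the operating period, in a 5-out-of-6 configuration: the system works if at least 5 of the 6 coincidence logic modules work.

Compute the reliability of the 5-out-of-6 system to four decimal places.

R = Σ_{i=5}^{6} C(6,i) p^i (1−p)^{6−i} with p = 0.98
C(6,5)·0.98^5·0.02^1 = 0.108470
C(6,6)·0.98^6·0.02^0 = 0.885842
Sum = 0.9943

0.9943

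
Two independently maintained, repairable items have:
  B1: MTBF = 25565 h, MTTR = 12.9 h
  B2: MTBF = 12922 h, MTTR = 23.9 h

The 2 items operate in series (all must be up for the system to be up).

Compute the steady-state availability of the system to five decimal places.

0.99765

A(B1) = MTBF/(MTBF+MTTR) = 25565/(25565+12.9) = 0.999496
A(B2) = MTBF/(MTBF+MTTR) = 12922/(12922+23.9) = 0.998154
Series availability: 0.999496 × 0.998154 = 0.99765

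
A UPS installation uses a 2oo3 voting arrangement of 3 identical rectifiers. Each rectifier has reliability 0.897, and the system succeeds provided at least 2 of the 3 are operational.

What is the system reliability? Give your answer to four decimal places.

0.9704

R = Σ_{i=2}^{3} C(3,i) p^i (1−p)^{3−i} with p = 0.897
C(3,2)·0.897^2·0.103^1 = 0.248624
C(3,3)·0.897^3·0.103^0 = 0.721734
Sum = 0.9704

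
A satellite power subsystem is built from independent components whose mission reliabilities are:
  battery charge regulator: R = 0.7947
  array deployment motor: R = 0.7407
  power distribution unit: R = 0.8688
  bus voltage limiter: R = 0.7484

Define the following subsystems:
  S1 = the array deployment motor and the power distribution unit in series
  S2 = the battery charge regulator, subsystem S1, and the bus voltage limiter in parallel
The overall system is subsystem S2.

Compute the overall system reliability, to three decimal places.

0.982

Series (array deployment motor and power distribution unit): 0.74070 × 0.86880 = 0.64352
Parallel (battery charge regulator, [0.64352], and bus voltage limiter): 1 − (1 − 0.79470)(1 − 0.64352)(1 − 0.74840) = 0.982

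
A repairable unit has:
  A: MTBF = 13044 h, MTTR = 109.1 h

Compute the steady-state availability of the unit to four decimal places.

A(A) = MTBF/(MTBF+MTTR) = 13044/(13044+109.1) = 0.9917

0.9917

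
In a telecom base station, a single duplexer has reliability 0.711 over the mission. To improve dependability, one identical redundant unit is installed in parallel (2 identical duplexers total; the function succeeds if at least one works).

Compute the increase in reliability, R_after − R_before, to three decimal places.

0.205

R_before = 0.711
R_after = 1 − (1 − 0.711)^2 = 0.916
ΔR = 0.916 − 0.711 = 0.205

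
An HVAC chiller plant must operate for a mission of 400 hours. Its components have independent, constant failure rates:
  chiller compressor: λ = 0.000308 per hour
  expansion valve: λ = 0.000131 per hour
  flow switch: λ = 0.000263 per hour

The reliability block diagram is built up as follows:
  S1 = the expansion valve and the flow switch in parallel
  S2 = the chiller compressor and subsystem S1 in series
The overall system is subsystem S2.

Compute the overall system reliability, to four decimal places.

0.8796

R(chiller compressor) = exp(−0.000308 × 400) = 0.884087
R(expansion valve) = exp(−0.000131 × 400) = 0.948949
R(flow switch) = exp(−0.000263 × 400) = 0.900144
Parallel (expansion valve and flow switch): 1 − (1 − 0.948949)(1 − 0.900144) = 0.994902
Series (chiller compressor and [0.994902]): 0.884087 × 0.994902 = 0.8796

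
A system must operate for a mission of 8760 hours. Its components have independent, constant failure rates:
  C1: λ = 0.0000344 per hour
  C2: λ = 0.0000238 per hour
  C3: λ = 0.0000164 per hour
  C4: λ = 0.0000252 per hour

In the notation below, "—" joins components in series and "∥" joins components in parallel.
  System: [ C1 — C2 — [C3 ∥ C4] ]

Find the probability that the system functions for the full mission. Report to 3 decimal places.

R(C1) = exp(−0.0000344 × 8760) = 0.73982
R(C2) = exp(−0.0000238 × 8760) = 0.81181
R(C3) = exp(−0.0000164 × 8760) = 0.86618
R(C4) = exp(−0.0000252 × 8760) = 0.80192
Parallel (C3 and C4): 1 − (1 − 0.86618)(1 − 0.80192) = 0.97349
Series (C1, C2, and [0.97349]): 0.73982 × 0.81181 × 0.97349 = 0.585

0.585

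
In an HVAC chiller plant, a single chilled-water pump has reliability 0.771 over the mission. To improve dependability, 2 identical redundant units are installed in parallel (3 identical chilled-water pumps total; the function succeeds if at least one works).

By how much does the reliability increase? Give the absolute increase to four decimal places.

R_before = 0.771
R_after = 1 − (1 − 0.771)^3 = 0.9880
ΔR = 0.9880 − 0.771 = 0.2170

0.2170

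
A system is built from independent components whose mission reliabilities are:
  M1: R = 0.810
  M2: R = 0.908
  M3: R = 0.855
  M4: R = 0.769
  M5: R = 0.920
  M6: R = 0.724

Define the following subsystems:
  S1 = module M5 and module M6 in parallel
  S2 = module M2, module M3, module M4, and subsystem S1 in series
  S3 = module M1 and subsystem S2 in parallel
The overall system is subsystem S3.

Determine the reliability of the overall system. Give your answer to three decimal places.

0.921

Parallel (M5 and M6): 1 − (1 − 0.92000)(1 − 0.72400) = 0.97792
Series (M2, M3, M4, and [0.97792]): 0.90800 × 0.85500 × 0.76900 × 0.97792 = 0.58382
Parallel (M1 and [0.58382]): 1 − (1 − 0.81000)(1 − 0.58382) = 0.921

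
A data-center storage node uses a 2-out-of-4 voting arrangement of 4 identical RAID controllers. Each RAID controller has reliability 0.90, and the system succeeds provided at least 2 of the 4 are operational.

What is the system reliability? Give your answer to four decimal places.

0.9963

R = Σ_{i=2}^{4} C(4,i) p^i (1−p)^{4−i} with p = 0.90
C(4,2)·0.90^2·0.10^2 = 0.048600
C(4,3)·0.90^3·0.10^1 = 0.291600
C(4,4)·0.90^4·0.10^0 = 0.656100
Sum = 0.9963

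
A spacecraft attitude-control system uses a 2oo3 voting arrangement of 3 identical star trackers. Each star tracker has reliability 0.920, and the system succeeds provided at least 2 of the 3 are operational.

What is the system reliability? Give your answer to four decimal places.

R = Σ_{i=2}^{3} C(3,i) p^i (1−p)^{3−i} with p = 0.920
C(3,2)·0.920^2·0.080^1 = 0.203136
C(3,3)·0.920^3·0.080^0 = 0.778688
Sum = 0.9818

0.9818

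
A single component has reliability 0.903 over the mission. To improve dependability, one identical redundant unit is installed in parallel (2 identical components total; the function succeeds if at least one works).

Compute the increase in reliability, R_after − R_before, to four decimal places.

0.0876

R_before = 0.903
R_after = 1 − (1 − 0.903)^2 = 0.9906
ΔR = 0.9906 − 0.903 = 0.0876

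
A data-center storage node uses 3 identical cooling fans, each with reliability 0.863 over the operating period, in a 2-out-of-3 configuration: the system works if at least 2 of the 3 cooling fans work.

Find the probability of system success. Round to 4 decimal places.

0.9488

R = Σ_{i=2}^{3} C(3,i) p^i (1−p)^{3−i} with p = 0.863
C(3,2)·0.863^2·0.137^1 = 0.306100
C(3,3)·0.863^3·0.137^0 = 0.642736
Sum = 0.9488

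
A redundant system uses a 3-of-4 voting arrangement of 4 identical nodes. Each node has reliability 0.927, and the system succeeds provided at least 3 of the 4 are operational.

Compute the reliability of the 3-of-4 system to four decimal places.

0.9711

R = Σ_{i=3}^{4} C(4,i) p^i (1−p)^{4−i} with p = 0.927
C(4,3)·0.927^3·0.073^1 = 0.232607
C(4,4)·0.927^4·0.073^0 = 0.738446
Sum = 0.9711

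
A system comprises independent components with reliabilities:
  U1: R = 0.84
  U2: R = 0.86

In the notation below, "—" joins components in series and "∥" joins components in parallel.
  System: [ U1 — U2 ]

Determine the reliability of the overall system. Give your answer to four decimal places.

0.7224

Series (U1 and U2): 0.840000 × 0.860000 = 0.7224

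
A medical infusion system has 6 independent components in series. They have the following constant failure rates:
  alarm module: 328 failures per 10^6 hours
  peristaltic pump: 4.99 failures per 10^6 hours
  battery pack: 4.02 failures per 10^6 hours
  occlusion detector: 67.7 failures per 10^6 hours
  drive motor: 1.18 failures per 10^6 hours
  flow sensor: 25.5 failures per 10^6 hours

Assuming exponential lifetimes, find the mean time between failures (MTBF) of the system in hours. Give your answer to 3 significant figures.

2320

Series of exponential components: λ_sys = Σ λ_i
λ_sys = 0.000328 + 0.00000499 + 0.00000402 + 0.0000677 + 0.00000118 + 0.0000255 = 4.3139e-04 /h
MTBF = 1 / λ_sys = 2320 h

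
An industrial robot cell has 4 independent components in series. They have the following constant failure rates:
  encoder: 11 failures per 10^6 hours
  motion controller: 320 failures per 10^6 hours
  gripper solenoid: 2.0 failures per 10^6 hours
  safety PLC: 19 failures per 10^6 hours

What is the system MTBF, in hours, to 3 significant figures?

2840

Series of exponential components: λ_sys = Σ λ_i
λ_sys = 0.000011 + 0.00032 + 0.0000020 + 0.000019 = 3.5200e-04 /h
MTBF = 1 / λ_sys = 2840 h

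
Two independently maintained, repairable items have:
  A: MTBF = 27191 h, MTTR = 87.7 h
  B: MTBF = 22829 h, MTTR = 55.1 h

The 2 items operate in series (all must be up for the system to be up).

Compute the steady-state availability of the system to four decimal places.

A(A) = MTBF/(MTBF+MTTR) = 27191/(27191+87.7) = 0.996785
A(B) = MTBF/(MTBF+MTTR) = 22829/(22829+55.1) = 0.997592
Series availability: 0.996785 × 0.997592 = 0.9944

0.9944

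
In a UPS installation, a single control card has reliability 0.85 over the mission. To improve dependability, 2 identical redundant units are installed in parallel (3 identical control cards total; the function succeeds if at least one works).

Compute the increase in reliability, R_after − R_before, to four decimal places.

0.1466

R_before = 0.85
R_after = 1 − (1 − 0.85)^3 = 0.9966
ΔR = 0.9966 − 0.85 = 0.1466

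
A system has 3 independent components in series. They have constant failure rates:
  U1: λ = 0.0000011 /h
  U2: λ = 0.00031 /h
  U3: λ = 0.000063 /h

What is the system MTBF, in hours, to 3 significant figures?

2670

Series of exponential components: λ_sys = Σ λ_i
λ_sys = 0.0000011 + 0.00031 + 0.000063 = 3.7410e-04 /h
MTBF = 1 / λ_sys = 2670 h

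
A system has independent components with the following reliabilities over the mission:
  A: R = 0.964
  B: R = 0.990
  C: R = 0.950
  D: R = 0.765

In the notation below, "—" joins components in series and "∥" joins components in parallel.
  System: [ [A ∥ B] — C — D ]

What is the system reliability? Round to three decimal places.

0.726

Parallel (A and B): 1 − (1 − 0.96400)(1 − 0.99000) = 0.99964
Series ([0.99964], C, and D): 0.99964 × 0.95000 × 0.76500 = 0.726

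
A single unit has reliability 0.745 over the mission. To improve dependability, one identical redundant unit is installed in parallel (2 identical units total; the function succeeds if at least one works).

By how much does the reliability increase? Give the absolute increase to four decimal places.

R_before = 0.745
R_after = 1 − (1 − 0.745)^2 = 0.9350
ΔR = 0.9350 − 0.745 = 0.1900

0.1900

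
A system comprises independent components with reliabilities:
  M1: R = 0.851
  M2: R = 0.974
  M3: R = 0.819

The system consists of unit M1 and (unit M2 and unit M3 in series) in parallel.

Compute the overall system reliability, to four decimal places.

Series (M2 and M3): 0.974000 × 0.819000 = 0.797706
Parallel (M1 and [0.797706]): 1 − (1 − 0.851000)(1 − 0.797706) = 0.9699

0.9699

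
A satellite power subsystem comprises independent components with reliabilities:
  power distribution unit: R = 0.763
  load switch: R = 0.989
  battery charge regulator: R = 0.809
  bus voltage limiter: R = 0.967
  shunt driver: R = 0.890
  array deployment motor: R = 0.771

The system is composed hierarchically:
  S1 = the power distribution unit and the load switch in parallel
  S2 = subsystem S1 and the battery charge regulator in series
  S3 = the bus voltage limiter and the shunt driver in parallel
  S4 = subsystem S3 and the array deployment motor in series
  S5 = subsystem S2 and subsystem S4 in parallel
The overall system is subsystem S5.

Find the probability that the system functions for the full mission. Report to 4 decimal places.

0.9552

Parallel (power distribution unit and load switch): 1 − (1 − 0.763000)(1 − 0.989000) = 0.997393
Series ([0.997393] and battery charge regulator): 0.997393 × 0.809000 = 0.806891
Parallel (bus voltage limiter and shunt driver): 1 − (1 − 0.967000)(1 − 0.890000) = 0.996370
Series ([0.996370] and array deployment motor): 0.996370 × 0.771000 = 0.768201
Parallel ([0.806891] and [0.768201]): 1 − (1 − 0.806891)(1 − 0.768201) = 0.9552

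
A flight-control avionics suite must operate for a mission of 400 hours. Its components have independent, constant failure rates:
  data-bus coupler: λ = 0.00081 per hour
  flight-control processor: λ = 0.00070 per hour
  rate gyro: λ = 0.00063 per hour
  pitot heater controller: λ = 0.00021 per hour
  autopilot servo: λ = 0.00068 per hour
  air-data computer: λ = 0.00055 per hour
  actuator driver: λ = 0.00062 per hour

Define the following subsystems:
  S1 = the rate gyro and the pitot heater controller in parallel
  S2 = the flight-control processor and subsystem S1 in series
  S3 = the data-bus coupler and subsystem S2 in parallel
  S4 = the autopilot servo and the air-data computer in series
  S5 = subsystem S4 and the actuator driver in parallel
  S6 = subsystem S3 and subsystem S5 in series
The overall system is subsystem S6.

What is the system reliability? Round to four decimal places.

R(data-bus coupler) = exp(−0.00081 × 400) = 0.723250
R(flight-control processor) = exp(−0.00070 × 400) = 0.755784
R(rate gyro) = exp(−0.00063 × 400) = 0.777245
R(pitot heater controller) = exp(−0.00021 × 400) = 0.919431
R(autopilot servo) = exp(−0.00068 × 400) = 0.761854
R(air-data computer) = exp(−0.00055 × 400) = 0.802519
R(actuator driver) = exp(−0.00062 × 400) = 0.780360
Parallel (rate gyro and pitot heater controller): 1 − (1 − 0.777245)(1 − 0.919431) = 0.982053
Series (flight-control processor and [0.982053]): 0.755784 × 0.982053 = 0.742220
Parallel (data-bus coupler and [0.742220]): 1 − (1 − 0.723250)(1 − 0.742220) = 0.928659
Series (autopilot servo and air-data computer): 0.761854 × 0.802519 = 0.611402
Parallel ([0.611402] and actuator driver): 1 − (1 − 0.611402)(1 − 0.780360) = 0.914648
Series ([0.928659] and [0.914648]): 0.928659 × 0.914648 = 0.8494

0.8494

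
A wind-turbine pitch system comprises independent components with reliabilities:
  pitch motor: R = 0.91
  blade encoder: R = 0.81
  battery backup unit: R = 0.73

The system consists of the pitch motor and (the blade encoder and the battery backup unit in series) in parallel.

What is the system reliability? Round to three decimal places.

0.963

Series (blade encoder and battery backup unit): 0.81000 × 0.73000 = 0.59130
Parallel (pitch motor and [0.59130]): 1 − (1 − 0.91000)(1 − 0.59130) = 0.963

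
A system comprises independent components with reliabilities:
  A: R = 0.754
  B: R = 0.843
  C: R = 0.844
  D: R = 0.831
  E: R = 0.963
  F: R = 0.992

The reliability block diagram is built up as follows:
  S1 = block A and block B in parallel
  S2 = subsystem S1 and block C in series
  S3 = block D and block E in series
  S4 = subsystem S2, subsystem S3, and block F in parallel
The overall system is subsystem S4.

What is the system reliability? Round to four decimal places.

0.9997

Parallel (A and B): 1 − (1 − 0.754000)(1 − 0.843000) = 0.961378
Series ([0.961378] and C): 0.961378 × 0.844000 = 0.811403
Series (D and E): 0.831000 × 0.963000 = 0.800253
Parallel ([0.811403], [0.800253], and F): 1 − (1 − 0.811403)(1 − 0.800253)(1 − 0.992000) = 0.9997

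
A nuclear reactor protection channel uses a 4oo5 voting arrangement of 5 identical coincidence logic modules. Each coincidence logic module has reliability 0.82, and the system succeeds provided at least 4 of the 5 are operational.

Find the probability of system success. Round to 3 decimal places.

R = Σ_{i=4}^{5} C(5,i) p^i (1−p)^{5−i} with p = 0.82
C(5,4)·0.82^4·0.18^1 = 0.40691
C(5,5)·0.82^5·0.18^0 = 0.37074
Sum = 0.778

0.778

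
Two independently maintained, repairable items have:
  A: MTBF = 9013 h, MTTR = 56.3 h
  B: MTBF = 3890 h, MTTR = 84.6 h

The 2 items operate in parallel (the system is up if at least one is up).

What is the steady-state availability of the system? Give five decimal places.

0.99987

A(A) = MTBF/(MTBF+MTTR) = 9013/(9013+56.3) = 0.993792
A(B) = MTBF/(MTBF+MTTR) = 3890/(3890+84.6) = 0.978715
Parallel availability: 1 − (1 − 0.993792)(1 − 0.978715) = 0.99987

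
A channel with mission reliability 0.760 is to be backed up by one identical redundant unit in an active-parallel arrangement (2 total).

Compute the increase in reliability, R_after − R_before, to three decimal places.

0.182

R_before = 0.760
R_after = 1 − (1 − 0.760)^2 = 0.942
ΔR = 0.942 − 0.760 = 0.182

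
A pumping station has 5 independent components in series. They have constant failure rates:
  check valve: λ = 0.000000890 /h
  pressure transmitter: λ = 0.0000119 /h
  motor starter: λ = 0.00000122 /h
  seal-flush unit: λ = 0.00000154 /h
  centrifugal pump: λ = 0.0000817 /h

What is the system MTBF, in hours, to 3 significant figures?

10300

Series of exponential components: λ_sys = Σ λ_i
λ_sys = 0.000000890 + 0.0000119 + 0.00000122 + 0.00000154 + 0.0000817 = 9.7250e-05 /h
MTBF = 1 / λ_sys = 10300 h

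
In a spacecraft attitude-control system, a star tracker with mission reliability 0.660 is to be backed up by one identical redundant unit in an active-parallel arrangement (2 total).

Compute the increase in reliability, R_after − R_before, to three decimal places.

R_before = 0.660
R_after = 1 − (1 − 0.660)^2 = 0.884
ΔR = 0.884 − 0.660 = 0.224

0.224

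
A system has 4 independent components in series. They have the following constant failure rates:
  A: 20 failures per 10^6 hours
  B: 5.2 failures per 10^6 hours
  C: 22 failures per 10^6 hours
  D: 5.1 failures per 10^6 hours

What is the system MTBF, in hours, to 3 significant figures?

19100

Series of exponential components: λ_sys = Σ λ_i
λ_sys = 0.000020 + 0.0000052 + 0.000022 + 0.0000051 = 5.2300e-05 /h
MTBF = 1 / λ_sys = 19100 h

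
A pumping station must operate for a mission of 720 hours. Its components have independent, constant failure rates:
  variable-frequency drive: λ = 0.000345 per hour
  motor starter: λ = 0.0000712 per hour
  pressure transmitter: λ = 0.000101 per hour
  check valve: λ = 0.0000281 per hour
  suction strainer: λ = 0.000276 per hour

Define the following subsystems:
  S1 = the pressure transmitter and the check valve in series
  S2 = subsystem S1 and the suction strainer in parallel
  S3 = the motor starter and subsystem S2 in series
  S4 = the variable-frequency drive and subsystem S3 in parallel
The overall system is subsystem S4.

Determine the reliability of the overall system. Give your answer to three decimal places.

0.986

R(variable-frequency drive) = exp(−0.000345 × 720) = 0.78005
R(motor starter) = exp(−0.0000712 × 720) = 0.95003
R(pressure transmitter) = exp(−0.000101 × 720) = 0.92986
R(check valve) = exp(−0.0000281 × 720) = 0.97997
R(suction strainer) = exp(−0.000276 × 720) = 0.81978
Series (pressure transmitter and check valve): 0.92986 × 0.97997 = 0.91123
Parallel ([0.91123] and suction strainer): 1 − (1 − 0.91123)(1 − 0.81978) = 0.98400
Series (motor starter and [0.98400]): 0.95003 × 0.98400 = 0.93483
Parallel (variable-frequency drive and [0.93483]): 1 − (1 − 0.78005)(1 − 0.93483) = 0.986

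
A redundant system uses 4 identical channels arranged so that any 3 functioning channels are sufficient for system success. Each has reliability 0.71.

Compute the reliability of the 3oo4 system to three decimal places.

0.669

R = Σ_{i=3}^{4} C(4,i) p^i (1−p)^{4−i} with p = 0.71
C(4,3)·0.71^3·0.29^1 = 0.41518
C(4,4)·0.71^4·0.29^0 = 0.25412
Sum = 0.669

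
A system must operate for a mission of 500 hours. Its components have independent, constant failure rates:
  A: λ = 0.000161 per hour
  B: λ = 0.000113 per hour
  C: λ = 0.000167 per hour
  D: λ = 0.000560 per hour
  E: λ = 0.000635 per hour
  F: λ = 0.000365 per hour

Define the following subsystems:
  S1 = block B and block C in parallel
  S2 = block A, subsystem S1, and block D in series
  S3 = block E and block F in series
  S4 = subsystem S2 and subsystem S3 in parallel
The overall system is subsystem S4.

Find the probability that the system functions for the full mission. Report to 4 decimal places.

0.8797

R(A) = exp(−0.000161 × 500) = 0.922655
R(B) = exp(−0.000113 × 500) = 0.945066
R(C) = exp(−0.000167 × 500) = 0.919891
R(D) = exp(−0.000560 × 500) = 0.755784
R(E) = exp(−0.000635 × 500) = 0.727967
R(F) = exp(−0.000365 × 500) = 0.833185
Parallel (B and C): 1 − (1 − 0.945066)(1 − 0.919891) = 0.995599
Series (A, [0.995599], and D): 0.922655 × 0.995599 × 0.755784 = 0.694259
Series (E and F): 0.727967 × 0.833185 = 0.606531
Parallel ([0.694259] and [0.606531]): 1 − (1 − 0.694259)(1 − 0.606531) = 0.8797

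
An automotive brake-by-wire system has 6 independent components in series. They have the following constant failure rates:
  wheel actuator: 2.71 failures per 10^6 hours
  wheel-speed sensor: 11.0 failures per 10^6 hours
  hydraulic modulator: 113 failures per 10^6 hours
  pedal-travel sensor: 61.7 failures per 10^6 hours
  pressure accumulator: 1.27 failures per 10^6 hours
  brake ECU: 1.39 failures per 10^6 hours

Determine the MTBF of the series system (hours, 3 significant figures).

Series of exponential components: λ_sys = Σ λ_i
λ_sys = 0.00000271 + 0.0000110 + 0.000113 + 0.0000617 + 0.00000127 + 0.00000139 = 1.9107e-04 /h
MTBF = 1 / λ_sys = 5230 h

5230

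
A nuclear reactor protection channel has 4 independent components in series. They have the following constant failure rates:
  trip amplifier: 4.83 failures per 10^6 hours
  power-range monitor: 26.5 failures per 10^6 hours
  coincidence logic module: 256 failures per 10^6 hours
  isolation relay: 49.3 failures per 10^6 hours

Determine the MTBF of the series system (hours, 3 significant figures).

2970

Series of exponential components: λ_sys = Σ λ_i
λ_sys = 0.00000483 + 0.0000265 + 0.000256 + 0.0000493 = 3.3663e-04 /h
MTBF = 1 / λ_sys = 2970 h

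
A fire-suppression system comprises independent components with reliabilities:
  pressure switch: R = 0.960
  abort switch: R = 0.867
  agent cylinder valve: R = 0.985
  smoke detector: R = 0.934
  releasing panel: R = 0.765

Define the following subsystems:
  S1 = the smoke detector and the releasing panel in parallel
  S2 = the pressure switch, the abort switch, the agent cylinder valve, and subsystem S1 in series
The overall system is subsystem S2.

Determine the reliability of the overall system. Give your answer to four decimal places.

0.8071

Parallel (smoke detector and releasing panel): 1 − (1 − 0.934000)(1 − 0.765000) = 0.984490
Series (pressure switch, abort switch, agent cylinder valve, and [0.984490]): 0.960000 × 0.867000 × 0.985000 × 0.984490 = 0.8071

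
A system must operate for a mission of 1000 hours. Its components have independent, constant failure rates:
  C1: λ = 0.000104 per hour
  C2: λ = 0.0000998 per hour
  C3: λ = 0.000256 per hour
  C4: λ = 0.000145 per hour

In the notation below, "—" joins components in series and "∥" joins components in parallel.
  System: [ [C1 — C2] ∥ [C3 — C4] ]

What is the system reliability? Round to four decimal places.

0.9391

R(C1) = exp(−0.000104 × 1000) = 0.901225
R(C2) = exp(−0.0000998 × 1000) = 0.905018
R(C3) = exp(−0.000256 × 1000) = 0.774142
R(C4) = exp(−0.000145 × 1000) = 0.865022
Series (C1 and C2): 0.901225 × 0.905018 = 0.815625
Series (C3 and C4): 0.774142 × 0.865022 = 0.669650
Parallel ([0.815625] and [0.669650]): 1 − (1 − 0.815625)(1 − 0.669650) = 0.9391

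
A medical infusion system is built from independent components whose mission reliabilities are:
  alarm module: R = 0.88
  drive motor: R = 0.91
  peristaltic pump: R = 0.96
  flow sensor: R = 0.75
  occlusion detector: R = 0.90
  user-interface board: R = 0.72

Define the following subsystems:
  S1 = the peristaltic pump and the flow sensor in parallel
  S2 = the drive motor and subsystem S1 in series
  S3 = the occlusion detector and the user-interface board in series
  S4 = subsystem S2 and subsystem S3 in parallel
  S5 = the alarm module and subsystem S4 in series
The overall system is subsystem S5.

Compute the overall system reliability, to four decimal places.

0.8493

Parallel (peristaltic pump and flow sensor): 1 − (1 − 0.960000)(1 − 0.750000) = 0.990000
Series (drive motor and [0.990000]): 0.910000 × 0.990000 = 0.900900
Series (occlusion detector and user-interface board): 0.900000 × 0.720000 = 0.648000
Parallel ([0.900900] and [0.648000]): 1 − (1 − 0.900900)(1 − 0.648000) = 0.965117
Series (alarm module and [0.965117]): 0.880000 × 0.965117 = 0.8493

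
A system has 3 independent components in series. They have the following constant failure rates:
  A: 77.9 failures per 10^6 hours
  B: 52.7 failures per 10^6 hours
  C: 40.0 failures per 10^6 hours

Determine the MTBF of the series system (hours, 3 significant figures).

5860

Series of exponential components: λ_sys = Σ λ_i
λ_sys = 0.0000779 + 0.0000527 + 0.0000400 = 1.7060e-04 /h
MTBF = 1 / λ_sys = 5860 h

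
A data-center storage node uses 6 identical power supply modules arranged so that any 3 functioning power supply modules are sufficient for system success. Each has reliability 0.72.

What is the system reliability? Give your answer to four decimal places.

R = Σ_{i=3}^{6} C(6,i) p^i (1−p)^{6−i} with p = 0.72
C(6,3)·0.72^3·0.28^3 = 0.163871
C(6,4)·0.72^4·0.28^2 = 0.316037
C(6,5)·0.72^5·0.28^1 = 0.325066
C(6,6)·0.72^6·0.28^0 = 0.139314
Sum = 0.9443

0.9443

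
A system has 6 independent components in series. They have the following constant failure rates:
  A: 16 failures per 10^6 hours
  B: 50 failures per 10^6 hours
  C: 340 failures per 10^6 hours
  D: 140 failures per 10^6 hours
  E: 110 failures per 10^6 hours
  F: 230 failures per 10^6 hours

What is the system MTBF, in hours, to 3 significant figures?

1130

Series of exponential components: λ_sys = Σ λ_i
λ_sys = 0.000016 + 0.000050 + 0.00034 + 0.00014 + 0.00011 + 0.00023 = 8.8600e-04 /h
MTBF = 1 / λ_sys = 1130 h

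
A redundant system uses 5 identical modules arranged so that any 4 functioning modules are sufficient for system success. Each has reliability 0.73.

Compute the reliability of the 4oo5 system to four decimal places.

R = Σ_{i=4}^{5} C(5,i) p^i (1−p)^{5−i} with p = 0.73
C(5,4)·0.73^4·0.27^1 = 0.383376
C(5,5)·0.73^5·0.27^0 = 0.207307
Sum = 0.5907

0.5907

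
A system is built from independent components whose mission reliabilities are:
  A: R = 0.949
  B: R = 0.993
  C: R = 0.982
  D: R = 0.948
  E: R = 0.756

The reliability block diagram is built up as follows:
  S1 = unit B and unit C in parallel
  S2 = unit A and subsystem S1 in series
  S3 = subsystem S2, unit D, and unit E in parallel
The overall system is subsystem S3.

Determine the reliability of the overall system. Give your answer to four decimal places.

Parallel (B and C): 1 − (1 − 0.993000)(1 − 0.982000) = 0.999874
Series (A and [0.999874]): 0.949000 × 0.999874 = 0.948880
Parallel ([0.948880], D, and E): 1 − (1 − 0.948880)(1 − 0.948000)(1 − 0.756000) = 0.9994

0.9994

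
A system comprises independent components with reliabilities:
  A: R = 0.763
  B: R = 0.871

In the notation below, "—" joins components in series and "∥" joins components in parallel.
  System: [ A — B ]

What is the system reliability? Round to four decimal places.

Series (A and B): 0.763000 × 0.871000 = 0.6646

0.6646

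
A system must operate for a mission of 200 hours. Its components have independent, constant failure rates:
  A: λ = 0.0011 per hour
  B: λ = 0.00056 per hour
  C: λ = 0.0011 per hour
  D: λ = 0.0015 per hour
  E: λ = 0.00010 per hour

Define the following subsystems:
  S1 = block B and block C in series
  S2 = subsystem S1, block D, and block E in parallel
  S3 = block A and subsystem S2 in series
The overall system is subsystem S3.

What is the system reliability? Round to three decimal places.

0.801

R(A) = exp(−0.0011 × 200) = 0.80252
R(B) = exp(−0.00056 × 200) = 0.89404
R(C) = exp(−0.0011 × 200) = 0.80252
R(D) = exp(−0.0015 × 200) = 0.74082
R(E) = exp(−0.00010 × 200) = 0.98020
Series (B and C): 0.89404 × 0.80252 = 0.71748
Parallel ([0.71748], D, and E): 1 − (1 − 0.71748)(1 − 0.74082)(1 − 0.98020) = 0.99855
Series (A and [0.99855]): 0.80252 × 0.99855 = 0.801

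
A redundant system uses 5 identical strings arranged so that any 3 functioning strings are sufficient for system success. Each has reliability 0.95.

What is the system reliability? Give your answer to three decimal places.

0.999

R = Σ_{i=3}^{5} C(5,i) p^i (1−p)^{5−i} with p = 0.95
C(5,3)·0.95^3·0.05^2 = 0.02143
C(5,4)·0.95^4·0.05^1 = 0.20363
C(5,5)·0.95^5·0.05^0 = 0.77378
Sum = 0.999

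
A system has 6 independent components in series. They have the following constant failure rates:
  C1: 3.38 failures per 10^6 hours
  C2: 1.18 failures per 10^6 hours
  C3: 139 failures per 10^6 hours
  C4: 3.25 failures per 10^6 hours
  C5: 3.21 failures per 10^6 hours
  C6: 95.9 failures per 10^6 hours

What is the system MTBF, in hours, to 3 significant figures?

Series of exponential components: λ_sys = Σ λ_i
λ_sys = 0.00000338 + 0.00000118 + 0.000139 + 0.00000325 + 0.00000321 + 0.0000959 = 2.4592e-04 /h
MTBF = 1 / λ_sys = 4070 h

4070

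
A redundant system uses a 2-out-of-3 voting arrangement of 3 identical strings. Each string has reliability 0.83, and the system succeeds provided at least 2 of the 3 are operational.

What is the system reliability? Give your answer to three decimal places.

R = Σ_{i=2}^{3} C(3,i) p^i (1−p)^{3−i} with p = 0.83
C(3,2)·0.83^2·0.17^1 = 0.35134
C(3,3)·0.83^3·0.17^0 = 0.57179
Sum = 0.923

0.923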